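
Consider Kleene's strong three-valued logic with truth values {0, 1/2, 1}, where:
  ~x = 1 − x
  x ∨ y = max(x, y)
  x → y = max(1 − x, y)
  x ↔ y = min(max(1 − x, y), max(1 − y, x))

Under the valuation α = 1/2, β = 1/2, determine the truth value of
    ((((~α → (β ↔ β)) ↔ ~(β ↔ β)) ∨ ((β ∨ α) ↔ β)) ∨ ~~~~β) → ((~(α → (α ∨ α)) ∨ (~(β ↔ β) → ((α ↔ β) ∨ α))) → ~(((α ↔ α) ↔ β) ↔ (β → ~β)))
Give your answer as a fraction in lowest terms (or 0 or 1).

1/2

~α = ~1/2 = 1/2
β ↔ β = 1/2 ↔ 1/2 = 1/2
~α → (β ↔ β) = 1/2 → 1/2 = 1/2
β ↔ β = 1/2 ↔ 1/2 = 1/2
~(β ↔ β) = ~1/2 = 1/2
(~α → (β ↔ β)) ↔ ~(β ↔ β) = 1/2 ↔ 1/2 = 1/2
β ∨ α = 1/2 ∨ 1/2 = 1/2
(β ∨ α) ↔ β = 1/2 ↔ 1/2 = 1/2
((~α → (β ↔ β)) ↔ ~(β ↔ β)) ∨ ((β ∨ α) ↔ β) = 1/2 ∨ 1/2 = 1/2
~β = ~1/2 = 1/2
~~β = ~1/2 = 1/2
~~~β = ~1/2 = 1/2
~~~~β = ~1/2 = 1/2
(((~α → (β ↔ β)) ↔ ~(β ↔ β)) ∨ ((β ∨ α) ↔ β)) ∨ ~~~~β = 1/2 ∨ 1/2 = 1/2
α ∨ α = 1/2 ∨ 1/2 = 1/2
α → (α ∨ α) = 1/2 → 1/2 = 1/2
~(α → (α ∨ α)) = ~1/2 = 1/2
β ↔ β = 1/2 ↔ 1/2 = 1/2
~(β ↔ β) = ~1/2 = 1/2
α ↔ β = 1/2 ↔ 1/2 = 1/2
(α ↔ β) ∨ α = 1/2 ∨ 1/2 = 1/2
~(β ↔ β) → ((α ↔ β) ∨ α) = 1/2 → 1/2 = 1/2
~(α → (α ∨ α)) ∨ (~(β ↔ β) → ((α ↔ β) ∨ α)) = 1/2 ∨ 1/2 = 1/2
α ↔ α = 1/2 ↔ 1/2 = 1/2
(α ↔ α) ↔ β = 1/2 ↔ 1/2 = 1/2
~β = ~1/2 = 1/2
β → ~β = 1/2 → 1/2 = 1/2
((α ↔ α) ↔ β) ↔ (β → ~β) = 1/2 ↔ 1/2 = 1/2
~(((α ↔ α) ↔ β) ↔ (β → ~β)) = ~1/2 = 1/2
(~(α → (α ∨ α)) ∨ (~(β ↔ β) → ((α ↔ β) ∨ α))) → ~(((α ↔ α) ↔ β) ↔ (β → ~β)) = 1/2 → 1/2 = 1/2
((((~α → (β ↔ β)) ↔ ~(β ↔ β)) ∨ ((β ∨ α) ↔ β)) ∨ ~~~~β) → ((~(α → (α ∨ α)) ∨ (~(β ↔ β) → ((α ↔ β) ∨ α))) → ~(((α ↔ α) ↔ β) ↔ (β → ~β))) = 1/2 → 1/2 = 1/2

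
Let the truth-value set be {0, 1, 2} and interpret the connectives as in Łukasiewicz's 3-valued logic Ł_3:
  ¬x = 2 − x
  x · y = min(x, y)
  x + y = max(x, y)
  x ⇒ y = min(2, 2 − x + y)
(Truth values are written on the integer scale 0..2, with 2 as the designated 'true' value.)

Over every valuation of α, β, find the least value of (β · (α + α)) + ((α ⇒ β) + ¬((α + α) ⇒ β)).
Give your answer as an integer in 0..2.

Take α = 1, β = 0:
α + α = 1 + 1 = 1
β · (α + α) = 0 · 1 = 0
α ⇒ β = 1 ⇒ 0 = 1
α + α = 1 + 1 = 1
(α + α) ⇒ β = 1 ⇒ 0 = 1
¬((α + α) ⇒ β) = ¬1 = 1
(α ⇒ β) + ¬((α + α) ⇒ β) = 1 + 1 = 1
(β · (α + α)) + ((α ⇒ β) + ¬((α + α) ⇒ β)) = 0 + 1 = 1
No assignment yields a value below 1, so this is the minimum.

1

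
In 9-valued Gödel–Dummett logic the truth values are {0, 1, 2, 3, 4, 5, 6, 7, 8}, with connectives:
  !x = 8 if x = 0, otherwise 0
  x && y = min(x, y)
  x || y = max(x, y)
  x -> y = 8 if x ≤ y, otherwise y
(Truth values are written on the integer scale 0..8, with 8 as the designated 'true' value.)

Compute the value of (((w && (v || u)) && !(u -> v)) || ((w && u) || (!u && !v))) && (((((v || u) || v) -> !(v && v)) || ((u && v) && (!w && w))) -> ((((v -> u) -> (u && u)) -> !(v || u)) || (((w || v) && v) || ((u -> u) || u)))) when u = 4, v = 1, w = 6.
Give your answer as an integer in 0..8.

4

v || u = 1 || 4 = 4
w && (v || u) = 6 && 4 = 4
u -> v = 4 -> 1 = 1
!(u -> v) = !1 = 0
(w && (v || u)) && !(u -> v) = 4 && 0 = 0
w && u = 6 && 4 = 4
!u = !4 = 0
!v = !1 = 0
!u && !v = 0 && 0 = 0
(w && u) || (!u && !v) = 4 || 0 = 4
((w && (v || u)) && !(u -> v)) || ((w && u) || (!u && !v)) = 0 || 4 = 4
v || u = 1 || 4 = 4
(v || u) || v = 4 || 1 = 4
v && v = 1 && 1 = 1
!(v && v) = !1 = 0
((v || u) || v) -> !(v && v) = 4 -> 0 = 0
u && v = 4 && 1 = 1
!w = !6 = 0
!w && w = 0 && 6 = 0
(u && v) && (!w && w) = 1 && 0 = 0
(((v || u) || v) -> !(v && v)) || ((u && v) && (!w && w)) = 0 || 0 = 0
v -> u = 1 -> 4 = 8
u && u = 4 && 4 = 4
(v -> u) -> (u && u) = 8 -> 4 = 4
v || u = 1 || 4 = 4
!(v || u) = !4 = 0
((v -> u) -> (u && u)) -> !(v || u) = 4 -> 0 = 0
w || v = 6 || 1 = 6
(w || v) && v = 6 && 1 = 1
u -> u = 4 -> 4 = 8
(u -> u) || u = 8 || 4 = 8
((w || v) && v) || ((u -> u) || u) = 1 || 8 = 8
(((v -> u) -> (u && u)) -> !(v || u)) || (((w || v) && v) || ((u -> u) || u)) = 0 || 8 = 8
((((v || u) || v) -> !(v && v)) || ((u && v) && (!w && w))) -> ((((v -> u) -> (u && u)) -> !(v || u)) || (((w || v) && v) || ((u -> u) || u))) = 0 -> 8 = 8
(((w && (v || u)) && !(u -> v)) || ((w && u) || (!u && !v))) && (((((v || u) || v) -> !(v && v)) || ((u && v) && (!w && w))) -> ((((v -> u) -> (u && u)) -> !(v || u)) || (((w || v) && v) || ((u -> u) || u)))) = 4 && 8 = 4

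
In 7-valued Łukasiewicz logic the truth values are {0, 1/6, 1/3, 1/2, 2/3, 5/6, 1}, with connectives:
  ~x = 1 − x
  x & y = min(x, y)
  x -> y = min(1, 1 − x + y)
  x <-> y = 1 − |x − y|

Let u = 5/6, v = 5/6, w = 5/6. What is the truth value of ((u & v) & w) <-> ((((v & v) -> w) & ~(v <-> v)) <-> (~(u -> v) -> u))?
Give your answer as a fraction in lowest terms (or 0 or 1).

1/6

u & v = 5/6 & 5/6 = 5/6
(u & v) & w = 5/6 & 5/6 = 5/6
v & v = 5/6 & 5/6 = 5/6
(v & v) -> w = 5/6 -> 5/6 = 1
v <-> v = 5/6 <-> 5/6 = 1
~(v <-> v) = ~1 = 0
((v & v) -> w) & ~(v <-> v) = 1 & 0 = 0
u -> v = 5/6 -> 5/6 = 1
~(u -> v) = ~1 = 0
~(u -> v) -> u = 0 -> 5/6 = 1
(((v & v) -> w) & ~(v <-> v)) <-> (~(u -> v) -> u) = 0 <-> 1 = 0
((u & v) & w) <-> ((((v & v) -> w) & ~(v <-> v)) <-> (~(u -> v) -> u)) = 5/6 <-> 0 = 1/6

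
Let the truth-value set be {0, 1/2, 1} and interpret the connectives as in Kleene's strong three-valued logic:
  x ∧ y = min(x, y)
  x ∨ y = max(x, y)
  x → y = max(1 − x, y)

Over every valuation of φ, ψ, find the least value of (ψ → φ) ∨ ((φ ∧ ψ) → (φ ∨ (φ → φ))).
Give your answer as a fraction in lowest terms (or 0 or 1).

Take φ = 1/2, ψ = 1/2:
ψ → φ = 1/2 → 1/2 = 1/2
φ ∧ ψ = 1/2 ∧ 1/2 = 1/2
φ → φ = 1/2 → 1/2 = 1/2
φ ∨ (φ → φ) = 1/2 ∨ 1/2 = 1/2
(φ ∧ ψ) → (φ ∨ (φ → φ)) = 1/2 → 1/2 = 1/2
(ψ → φ) ∨ ((φ ∧ ψ) → (φ ∨ (φ → φ))) = 1/2 ∨ 1/2 = 1/2
No assignment yields a value below 1/2, so this is the minimum.

1/2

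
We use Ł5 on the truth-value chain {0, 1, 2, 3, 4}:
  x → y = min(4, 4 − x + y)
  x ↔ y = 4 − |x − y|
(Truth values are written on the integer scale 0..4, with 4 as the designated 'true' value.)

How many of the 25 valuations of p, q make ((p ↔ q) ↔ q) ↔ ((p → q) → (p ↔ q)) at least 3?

18

value 4: 10 assignments (counts)
value 3: 8 assignments (counts)
value 2: 4 assignments
value 1: 2 assignments
value 0: 1 assignment
So 18 of the 25 assignments meet the threshold.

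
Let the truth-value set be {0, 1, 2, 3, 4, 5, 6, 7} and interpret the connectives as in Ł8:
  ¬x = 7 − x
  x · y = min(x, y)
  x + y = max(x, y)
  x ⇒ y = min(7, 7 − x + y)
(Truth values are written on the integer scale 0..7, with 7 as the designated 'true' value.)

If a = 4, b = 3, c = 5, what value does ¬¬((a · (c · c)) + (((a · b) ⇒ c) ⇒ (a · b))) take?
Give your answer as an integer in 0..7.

c · c = 5 · 5 = 5
a · (c · c) = 4 · 5 = 4
a · b = 4 · 3 = 3
(a · b) ⇒ c = 3 ⇒ 5 = 7
a · b = 4 · 3 = 3
((a · b) ⇒ c) ⇒ (a · b) = 7 ⇒ 3 = 3
(a · (c · c)) + (((a · b) ⇒ c) ⇒ (a · b)) = 4 + 3 = 4
¬((a · (c · c)) + (((a · b) ⇒ c) ⇒ (a · b))) = ¬4 = 3
¬¬((a · (c · c)) + (((a · b) ⇒ c) ⇒ (a · b))) = ¬3 = 4

4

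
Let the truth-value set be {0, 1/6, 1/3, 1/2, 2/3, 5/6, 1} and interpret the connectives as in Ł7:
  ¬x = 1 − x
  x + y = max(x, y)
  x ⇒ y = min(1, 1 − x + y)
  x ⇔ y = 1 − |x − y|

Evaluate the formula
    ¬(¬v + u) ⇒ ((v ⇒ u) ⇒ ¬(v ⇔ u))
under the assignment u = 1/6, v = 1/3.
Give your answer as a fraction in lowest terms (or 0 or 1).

¬v = ¬1/3 = 2/3
¬v + u = 2/3 + 1/6 = 2/3
¬(¬v + u) = ¬2/3 = 1/3
v ⇒ u = 1/3 ⇒ 1/6 = 5/6
v ⇔ u = 1/3 ⇔ 1/6 = 5/6
¬(v ⇔ u) = ¬5/6 = 1/6
(v ⇒ u) ⇒ ¬(v ⇔ u) = 5/6 ⇒ 1/6 = 1/3
¬(¬v + u) ⇒ ((v ⇒ u) ⇒ ¬(v ⇔ u)) = 1/3 ⇒ 1/3 = 1

1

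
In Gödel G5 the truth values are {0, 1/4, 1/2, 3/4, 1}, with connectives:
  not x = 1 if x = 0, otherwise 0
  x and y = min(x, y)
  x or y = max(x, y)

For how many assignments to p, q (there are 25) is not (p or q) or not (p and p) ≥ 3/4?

5

value 1: 5 assignments (counts)
value 0: 20 assignments
So 5 of the 25 assignments meet the threshold.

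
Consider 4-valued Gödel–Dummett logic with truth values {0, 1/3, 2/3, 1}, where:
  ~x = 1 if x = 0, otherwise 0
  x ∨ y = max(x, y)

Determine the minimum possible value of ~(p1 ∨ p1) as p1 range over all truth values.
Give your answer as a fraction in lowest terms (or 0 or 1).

Take p1 = 1/3:
p1 ∨ p1 = 1/3 ∨ 1/3 = 1/3
~(p1 ∨ p1) = ~1/3 = 0
No assignment yields a value below 0, so this is the minimum.

0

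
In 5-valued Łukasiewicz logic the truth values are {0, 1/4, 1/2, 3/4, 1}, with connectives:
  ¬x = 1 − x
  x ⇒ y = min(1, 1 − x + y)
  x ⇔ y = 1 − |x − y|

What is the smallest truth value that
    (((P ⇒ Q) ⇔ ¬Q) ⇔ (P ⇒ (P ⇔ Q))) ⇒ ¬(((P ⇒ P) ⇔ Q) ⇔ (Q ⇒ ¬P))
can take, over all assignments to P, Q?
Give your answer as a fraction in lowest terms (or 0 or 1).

1/2

Take P = 3/4, Q = 1/2:
P ⇒ Q = 3/4 ⇒ 1/2 = 3/4
¬Q = ¬1/2 = 1/2
(P ⇒ Q) ⇔ ¬Q = 3/4 ⇔ 1/2 = 3/4
P ⇔ Q = 3/4 ⇔ 1/2 = 3/4
P ⇒ (P ⇔ Q) = 3/4 ⇒ 3/4 = 1
((P ⇒ Q) ⇔ ¬Q) ⇔ (P ⇒ (P ⇔ Q)) = 3/4 ⇔ 1 = 3/4
P ⇒ P = 3/4 ⇒ 3/4 = 1
(P ⇒ P) ⇔ Q = 1 ⇔ 1/2 = 1/2
¬P = ¬3/4 = 1/4
Q ⇒ ¬P = 1/2 ⇒ 1/4 = 3/4
((P ⇒ P) ⇔ Q) ⇔ (Q ⇒ ¬P) = 1/2 ⇔ 3/4 = 3/4
¬(((P ⇒ P) ⇔ Q) ⇔ (Q ⇒ ¬P)) = ¬3/4 = 1/4
(((P ⇒ Q) ⇔ ¬Q) ⇔ (P ⇒ (P ⇔ Q))) ⇒ ¬(((P ⇒ P) ⇔ Q) ⇔ (Q ⇒ ¬P)) = 3/4 ⇒ 1/4 = 1/2
No assignment yields a value below 1/2, so this is the minimum.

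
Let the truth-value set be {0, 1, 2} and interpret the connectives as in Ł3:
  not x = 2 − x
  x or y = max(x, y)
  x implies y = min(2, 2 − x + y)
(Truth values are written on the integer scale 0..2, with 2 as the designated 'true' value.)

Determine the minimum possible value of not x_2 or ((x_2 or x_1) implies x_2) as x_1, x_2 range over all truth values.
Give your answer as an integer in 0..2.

Take x_1 = 2, x_2 = 1:
not x_2 = not 1 = 1
x_2 or x_1 = 1 or 2 = 2
(x_2 or x_1) implies x_2 = 2 implies 1 = 1
not x_2 or ((x_2 or x_1) implies x_2) = 1 or 1 = 1
No assignment yields a value below 1, so this is the minimum.

1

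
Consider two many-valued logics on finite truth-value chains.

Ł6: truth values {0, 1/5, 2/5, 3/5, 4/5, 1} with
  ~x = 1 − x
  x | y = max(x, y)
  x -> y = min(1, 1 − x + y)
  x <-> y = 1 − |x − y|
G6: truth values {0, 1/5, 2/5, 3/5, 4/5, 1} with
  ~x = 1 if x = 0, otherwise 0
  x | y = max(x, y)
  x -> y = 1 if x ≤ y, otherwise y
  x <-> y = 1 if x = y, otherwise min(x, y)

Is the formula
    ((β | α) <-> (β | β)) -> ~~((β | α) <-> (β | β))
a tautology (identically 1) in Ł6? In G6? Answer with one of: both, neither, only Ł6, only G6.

both

In Ł6: every assignment gives 1 — tautology.
In G6: every assignment gives 1 — tautology.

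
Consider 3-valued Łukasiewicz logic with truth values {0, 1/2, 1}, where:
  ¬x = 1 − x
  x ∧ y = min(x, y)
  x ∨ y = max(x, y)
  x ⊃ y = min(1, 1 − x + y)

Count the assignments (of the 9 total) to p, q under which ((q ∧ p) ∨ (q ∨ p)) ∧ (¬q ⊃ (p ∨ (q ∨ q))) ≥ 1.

p = 0, q = 0 ↦ 0  <
p = 0, q = 1/2 ↦ 1/2  <
p = 0, q = 1 ↦ 1  ≥
p = 1/2, q = 0 ↦ 1/2  <
p = 1/2, q = 1/2 ↦ 1/2  <
p = 1/2, q = 1 ↦ 1  ≥
p = 1, q = 0 ↦ 1  ≥
p = 1, q = 1/2 ↦ 1  ≥
p = 1, q = 1 ↦ 1  ≥
So 5 of the 9 assignments meet the threshold.

5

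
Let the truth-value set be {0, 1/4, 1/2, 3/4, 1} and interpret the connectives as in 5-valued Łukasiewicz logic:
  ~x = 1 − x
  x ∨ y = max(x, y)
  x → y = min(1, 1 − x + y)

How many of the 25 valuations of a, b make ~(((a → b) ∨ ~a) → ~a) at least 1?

1

value 1: 1 assignment (counts)
value 3/4: 3 assignments
value 1/2: 5 assignments
value 1/4: 7 assignments
value 0: 9 assignments
So 1 of the 25 assignments meets the threshold.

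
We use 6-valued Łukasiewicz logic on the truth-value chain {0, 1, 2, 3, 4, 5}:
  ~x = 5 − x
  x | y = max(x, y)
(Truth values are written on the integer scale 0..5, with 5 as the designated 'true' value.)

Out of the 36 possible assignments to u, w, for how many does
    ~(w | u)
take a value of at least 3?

value 5: 1 assignment (counts)
value 4: 3 assignments (counts)
value 3: 5 assignments (counts)
value 2: 7 assignments
value 1: 9 assignments
value 0: 11 assignments
So 9 of the 36 assignments meet the threshold.

9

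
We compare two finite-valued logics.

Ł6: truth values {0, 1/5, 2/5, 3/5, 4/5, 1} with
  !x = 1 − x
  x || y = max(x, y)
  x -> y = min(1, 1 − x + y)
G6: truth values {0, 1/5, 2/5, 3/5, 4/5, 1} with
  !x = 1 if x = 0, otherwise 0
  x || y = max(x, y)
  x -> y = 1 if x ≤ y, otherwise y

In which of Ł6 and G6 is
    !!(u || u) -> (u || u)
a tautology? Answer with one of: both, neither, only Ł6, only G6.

only Ł6

In Ł6: every assignment gives 1 — tautology.
In G6: at u = 1/5 the value is 1/5 — not a tautology.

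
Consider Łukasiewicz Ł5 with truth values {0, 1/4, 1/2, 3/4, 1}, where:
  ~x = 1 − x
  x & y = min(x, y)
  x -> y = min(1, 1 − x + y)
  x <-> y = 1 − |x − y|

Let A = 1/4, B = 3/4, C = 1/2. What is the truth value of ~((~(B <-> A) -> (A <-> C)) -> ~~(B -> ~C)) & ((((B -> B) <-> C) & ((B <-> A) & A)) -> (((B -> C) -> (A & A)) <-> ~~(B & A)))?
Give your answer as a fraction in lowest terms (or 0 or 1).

1/4

B <-> A = 3/4 <-> 1/4 = 1/2
~(B <-> A) = ~1/2 = 1/2
A <-> C = 1/4 <-> 1/2 = 3/4
~(B <-> A) -> (A <-> C) = 1/2 -> 3/4 = 1
~C = ~1/2 = 1/2
B -> ~C = 3/4 -> 1/2 = 3/4
~(B -> ~C) = ~3/4 = 1/4
~~(B -> ~C) = ~1/4 = 3/4
(~(B <-> A) -> (A <-> C)) -> ~~(B -> ~C) = 1 -> 3/4 = 3/4
~((~(B <-> A) -> (A <-> C)) -> ~~(B -> ~C)) = ~3/4 = 1/4
B -> B = 3/4 -> 3/4 = 1
(B -> B) <-> C = 1 <-> 1/2 = 1/2
B <-> A = 3/4 <-> 1/4 = 1/2
(B <-> A) & A = 1/2 & 1/4 = 1/4
((B -> B) <-> C) & ((B <-> A) & A) = 1/2 & 1/4 = 1/4
B -> C = 3/4 -> 1/2 = 3/4
A & A = 1/4 & 1/4 = 1/4
(B -> C) -> (A & A) = 3/4 -> 1/4 = 1/2
B & A = 3/4 & 1/4 = 1/4
~(B & A) = ~1/4 = 3/4
~~(B & A) = ~3/4 = 1/4
((B -> C) -> (A & A)) <-> ~~(B & A) = 1/2 <-> 1/4 = 3/4
(((B -> B) <-> C) & ((B <-> A) & A)) -> (((B -> C) -> (A & A)) <-> ~~(B & A)) = 1/4 -> 3/4 = 1
~((~(B <-> A) -> (A <-> C)) -> ~~(B -> ~C)) & ((((B -> B) <-> C) & ((B <-> A) & A)) -> (((B -> C) -> (A & A)) <-> ~~(B & A))) = 1/4 & 1 = 1/4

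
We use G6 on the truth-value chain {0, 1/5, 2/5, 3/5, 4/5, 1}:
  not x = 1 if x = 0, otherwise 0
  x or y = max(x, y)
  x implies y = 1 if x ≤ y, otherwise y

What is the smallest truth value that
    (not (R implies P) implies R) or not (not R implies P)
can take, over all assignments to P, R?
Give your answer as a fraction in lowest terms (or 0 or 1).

1/5

Take P = 0, R = 1/5:
R implies P = 1/5 implies 0 = 0
not (R implies P) = not 0 = 1
not (R implies P) implies R = 1 implies 1/5 = 1/5
not R = not 1/5 = 0
not R implies P = 0 implies 0 = 1
not (not R implies P) = not 1 = 0
(not (R implies P) implies R) or not (not R implies P) = 1/5 or 0 = 1/5
No assignment yields a value below 1/5, so this is the minimum.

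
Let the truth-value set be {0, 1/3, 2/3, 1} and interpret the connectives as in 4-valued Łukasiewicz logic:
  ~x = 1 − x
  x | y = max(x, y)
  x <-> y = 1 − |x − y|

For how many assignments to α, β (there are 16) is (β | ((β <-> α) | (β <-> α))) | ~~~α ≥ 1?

9

α = 0, β = 0 ↦ 1  ≥
α = 0, β = 1/3 ↦ 1  ≥
α = 0, β = 2/3 ↦ 1  ≥
α = 0, β = 1 ↦ 1  ≥
α = 1/3, β = 0 ↦ 2/3  <
α = 1/3, β = 1/3 ↦ 1  ≥
α = 1/3, β = 2/3 ↦ 2/3  <
α = 1/3, β = 1 ↦ 1  ≥
α = 2/3, β = 0 ↦ 1/3  <
α = 2/3, β = 1/3 ↦ 2/3  <
α = 2/3, β = 2/3 ↦ 1  ≥
α = 2/3, β = 1 ↦ 1  ≥
α = 1, β = 0 ↦ 0  <
α = 1, β = 1/3 ↦ 1/3  <
α = 1, β = 2/3 ↦ 2/3  <
α = 1, β = 1 ↦ 1  ≥
So 9 of the 16 assignments meet the threshold.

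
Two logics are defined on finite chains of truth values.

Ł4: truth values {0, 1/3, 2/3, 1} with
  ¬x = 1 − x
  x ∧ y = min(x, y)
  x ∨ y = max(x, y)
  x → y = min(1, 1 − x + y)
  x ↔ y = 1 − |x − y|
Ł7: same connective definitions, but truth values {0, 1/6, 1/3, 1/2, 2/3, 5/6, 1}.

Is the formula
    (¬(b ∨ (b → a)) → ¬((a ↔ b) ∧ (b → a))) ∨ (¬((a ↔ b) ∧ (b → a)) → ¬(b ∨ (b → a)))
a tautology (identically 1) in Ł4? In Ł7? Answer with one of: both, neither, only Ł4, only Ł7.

In Ł4: every assignment gives 1 — tautology.
In Ł7: every assignment gives 1 — tautology.

both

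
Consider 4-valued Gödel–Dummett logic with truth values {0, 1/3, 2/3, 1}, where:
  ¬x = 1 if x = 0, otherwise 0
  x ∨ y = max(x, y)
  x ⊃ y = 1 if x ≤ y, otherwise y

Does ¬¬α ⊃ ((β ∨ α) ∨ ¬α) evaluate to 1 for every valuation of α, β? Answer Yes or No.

Counterexample: take α = 1/3, β = 0.
¬α = ¬1/3 = 0
¬¬α = ¬0 = 1
β ∨ α = 0 ∨ 1/3 = 1/3
¬α = ¬1/3 = 0
(β ∨ α) ∨ ¬α = 1/3 ∨ 0 = 1/3
¬¬α ⊃ ((β ∨ α) ∨ ¬α) = 1 ⊃ 1/3 = 1/3
This gives 1/3 ≠ 1.

No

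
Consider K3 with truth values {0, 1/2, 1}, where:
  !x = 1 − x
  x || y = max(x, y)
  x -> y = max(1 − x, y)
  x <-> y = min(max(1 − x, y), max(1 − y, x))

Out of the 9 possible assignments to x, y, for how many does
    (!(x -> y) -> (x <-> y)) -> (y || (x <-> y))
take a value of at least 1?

x = 0, y = 0 ↦ 1  ≥
x = 0, y = 1/2 ↦ 1/2  <
x = 0, y = 1 ↦ 1  ≥
x = 1/2, y = 0 ↦ 1/2  <
x = 1/2, y = 1/2 ↦ 1/2  <
x = 1/2, y = 1 ↦ 1  ≥
x = 1, y = 0 ↦ 1  ≥
x = 1, y = 1/2 ↦ 1/2  <
x = 1, y = 1 ↦ 1  ≥
So 5 of the 9 assignments meet the threshold.

5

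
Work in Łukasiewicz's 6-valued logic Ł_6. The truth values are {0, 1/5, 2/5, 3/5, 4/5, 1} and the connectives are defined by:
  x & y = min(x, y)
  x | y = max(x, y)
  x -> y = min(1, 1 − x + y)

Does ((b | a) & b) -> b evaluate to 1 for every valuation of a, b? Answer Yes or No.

Yes

At a = 1, b = 3/5, for instance:
b | a = 3/5 | 1 = 1
(b | a) & b = 1 & 3/5 = 3/5
((b | a) & b) -> b = 3/5 -> 3/5 = 1
and checking the remaining 35 assignments likewise gives ≥ 1 in every case.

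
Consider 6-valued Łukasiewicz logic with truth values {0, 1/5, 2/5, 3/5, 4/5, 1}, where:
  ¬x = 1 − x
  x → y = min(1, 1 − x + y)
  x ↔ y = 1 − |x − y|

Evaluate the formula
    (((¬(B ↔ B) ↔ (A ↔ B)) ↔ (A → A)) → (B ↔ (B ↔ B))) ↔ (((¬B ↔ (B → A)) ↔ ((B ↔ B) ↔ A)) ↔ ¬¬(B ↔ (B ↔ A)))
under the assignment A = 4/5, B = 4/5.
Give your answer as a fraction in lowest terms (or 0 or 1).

3/5

B ↔ B = 4/5 ↔ 4/5 = 1
¬(B ↔ B) = ¬1 = 0
A ↔ B = 4/5 ↔ 4/5 = 1
¬(B ↔ B) ↔ (A ↔ B) = 0 ↔ 1 = 0
A → A = 4/5 → 4/5 = 1
(¬(B ↔ B) ↔ (A ↔ B)) ↔ (A → A) = 0 ↔ 1 = 0
B ↔ B = 4/5 ↔ 4/5 = 1
B ↔ (B ↔ B) = 4/5 ↔ 1 = 4/5
((¬(B ↔ B) ↔ (A ↔ B)) ↔ (A → A)) → (B ↔ (B ↔ B)) = 0 → 4/5 = 1
¬B = ¬4/5 = 1/5
B → A = 4/5 → 4/5 = 1
¬B ↔ (B → A) = 1/5 ↔ 1 = 1/5
B ↔ B = 4/5 ↔ 4/5 = 1
(B ↔ B) ↔ A = 1 ↔ 4/5 = 4/5
(¬B ↔ (B → A)) ↔ ((B ↔ B) ↔ A) = 1/5 ↔ 4/5 = 2/5
B ↔ A = 4/5 ↔ 4/5 = 1
B ↔ (B ↔ A) = 4/5 ↔ 1 = 4/5
¬(B ↔ (B ↔ A)) = ¬4/5 = 1/5
¬¬(B ↔ (B ↔ A)) = ¬1/5 = 4/5
((¬B ↔ (B → A)) ↔ ((B ↔ B) ↔ A)) ↔ ¬¬(B ↔ (B ↔ A)) = 2/5 ↔ 4/5 = 3/5
(((¬(B ↔ B) ↔ (A ↔ B)) ↔ (A → A)) → (B ↔ (B ↔ B))) ↔ (((¬B ↔ (B → A)) ↔ ((B ↔ B) ↔ A)) ↔ ¬¬(B ↔ (B ↔ A))) = 1 ↔ 3/5 = 3/5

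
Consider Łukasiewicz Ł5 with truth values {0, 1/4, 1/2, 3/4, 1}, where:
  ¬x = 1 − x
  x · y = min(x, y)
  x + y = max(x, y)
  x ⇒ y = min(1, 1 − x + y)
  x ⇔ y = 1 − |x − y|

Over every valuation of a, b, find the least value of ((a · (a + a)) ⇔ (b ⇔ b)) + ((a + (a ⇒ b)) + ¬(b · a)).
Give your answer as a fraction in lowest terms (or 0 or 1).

Take a = 1/2, b = 1/4:
a + a = 1/2 + 1/2 = 1/2
a · (a + a) = 1/2 · 1/2 = 1/2
b ⇔ b = 1/4 ⇔ 1/4 = 1
(a · (a + a)) ⇔ (b ⇔ b) = 1/2 ⇔ 1 = 1/2
a ⇒ b = 1/2 ⇒ 1/4 = 3/4
a + (a ⇒ b) = 1/2 + 3/4 = 3/4
b · a = 1/4 · 1/2 = 1/4
¬(b · a) = ¬1/4 = 3/4
(a + (a ⇒ b)) + ¬(b · a) = 3/4 + 3/4 = 3/4
((a · (a + a)) ⇔ (b ⇔ b)) + ((a + (a ⇒ b)) + ¬(b · a)) = 1/2 + 3/4 = 3/4
No assignment yields a value below 3/4, so this is the minimum.

3/4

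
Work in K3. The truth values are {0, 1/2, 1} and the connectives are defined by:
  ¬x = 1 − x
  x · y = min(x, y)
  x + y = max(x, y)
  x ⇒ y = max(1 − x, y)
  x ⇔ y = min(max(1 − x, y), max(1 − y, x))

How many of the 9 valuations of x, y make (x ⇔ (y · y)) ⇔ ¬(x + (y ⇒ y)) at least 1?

x = 0, y = 0 ↦ 0  <
x = 0, y = 1/2 ↦ 1/2  <
x = 0, y = 1 ↦ 1  ≥
x = 1/2, y = 0 ↦ 1/2  <
x = 1/2, y = 1/2 ↦ 1/2  <
x = 1/2, y = 1 ↦ 1/2  <
x = 1, y = 0 ↦ 1  ≥
x = 1, y = 1/2 ↦ 1/2  <
x = 1, y = 1 ↦ 0  <
So 2 of the 9 assignments meet the threshold.

2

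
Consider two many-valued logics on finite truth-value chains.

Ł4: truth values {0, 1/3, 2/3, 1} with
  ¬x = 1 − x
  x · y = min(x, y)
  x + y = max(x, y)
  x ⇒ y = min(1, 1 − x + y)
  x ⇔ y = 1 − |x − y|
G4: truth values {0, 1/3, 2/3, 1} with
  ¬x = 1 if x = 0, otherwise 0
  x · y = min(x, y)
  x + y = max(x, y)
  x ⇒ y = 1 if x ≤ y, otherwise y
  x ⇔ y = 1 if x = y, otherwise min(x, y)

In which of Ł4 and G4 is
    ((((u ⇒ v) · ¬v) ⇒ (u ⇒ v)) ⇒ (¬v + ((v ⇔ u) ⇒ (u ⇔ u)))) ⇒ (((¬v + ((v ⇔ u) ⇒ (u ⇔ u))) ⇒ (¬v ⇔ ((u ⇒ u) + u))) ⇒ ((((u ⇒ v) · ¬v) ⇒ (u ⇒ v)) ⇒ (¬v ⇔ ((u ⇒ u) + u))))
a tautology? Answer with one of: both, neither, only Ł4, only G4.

In Ł4: every assignment gives 1 — tautology.
In G4: every assignment gives 1 — tautology.

both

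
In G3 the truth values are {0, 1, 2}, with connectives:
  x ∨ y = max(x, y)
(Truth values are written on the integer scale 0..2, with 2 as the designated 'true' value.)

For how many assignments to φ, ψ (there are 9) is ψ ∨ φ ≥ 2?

φ = 0, ψ = 0 ↦ 0  <
φ = 0, ψ = 1 ↦ 1  <
φ = 0, ψ = 2 ↦ 2  ≥
φ = 1, ψ = 0 ↦ 1  <
φ = 1, ψ = 1 ↦ 1  <
φ = 1, ψ = 2 ↦ 2  ≥
φ = 2, ψ = 0 ↦ 2  ≥
φ = 2, ψ = 1 ↦ 2  ≥
φ = 2, ψ = 2 ↦ 2  ≥
So 5 of the 9 assignments meet the threshold.

5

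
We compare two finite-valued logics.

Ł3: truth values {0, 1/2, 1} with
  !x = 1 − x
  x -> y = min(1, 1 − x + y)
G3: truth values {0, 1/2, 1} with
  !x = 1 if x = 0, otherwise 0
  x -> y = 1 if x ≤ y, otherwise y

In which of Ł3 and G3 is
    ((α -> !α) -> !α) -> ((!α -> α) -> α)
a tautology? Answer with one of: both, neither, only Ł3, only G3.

In Ł3: every assignment gives 1 — tautology.
In G3: at α = 1/2 the value is 1/2 — not a tautology.

only Ł3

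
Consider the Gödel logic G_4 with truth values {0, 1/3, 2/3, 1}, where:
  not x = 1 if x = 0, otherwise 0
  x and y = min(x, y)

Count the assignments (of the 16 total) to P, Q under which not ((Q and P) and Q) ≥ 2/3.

7

P = 0, Q = 0 ↦ 1  ≥
P = 0, Q = 1/3 ↦ 1  ≥
P = 0, Q = 2/3 ↦ 1  ≥
P = 0, Q = 1 ↦ 1  ≥
P = 1/3, Q = 0 ↦ 1  ≥
P = 1/3, Q = 1/3 ↦ 0  <
P = 1/3, Q = 2/3 ↦ 0  <
P = 1/3, Q = 1 ↦ 0  <
P = 2/3, Q = 0 ↦ 1  ≥
P = 2/3, Q = 1/3 ↦ 0  <
P = 2/3, Q = 2/3 ↦ 0  <
P = 2/3, Q = 1 ↦ 0  <
P = 1, Q = 0 ↦ 1  ≥
P = 1, Q = 1/3 ↦ 0  <
P = 1, Q = 2/3 ↦ 0  <
P = 1, Q = 1 ↦ 0  <
So 7 of the 16 assignments meet the threshold.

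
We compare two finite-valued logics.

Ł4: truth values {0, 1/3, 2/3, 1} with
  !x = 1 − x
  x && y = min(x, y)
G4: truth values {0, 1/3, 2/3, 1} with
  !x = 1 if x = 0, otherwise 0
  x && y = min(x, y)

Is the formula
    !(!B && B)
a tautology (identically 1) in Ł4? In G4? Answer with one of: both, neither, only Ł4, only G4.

only G4

In Ł4: at B = 1/3 the value is 2/3 — not a tautology.
In G4: every assignment gives 1 — tautology.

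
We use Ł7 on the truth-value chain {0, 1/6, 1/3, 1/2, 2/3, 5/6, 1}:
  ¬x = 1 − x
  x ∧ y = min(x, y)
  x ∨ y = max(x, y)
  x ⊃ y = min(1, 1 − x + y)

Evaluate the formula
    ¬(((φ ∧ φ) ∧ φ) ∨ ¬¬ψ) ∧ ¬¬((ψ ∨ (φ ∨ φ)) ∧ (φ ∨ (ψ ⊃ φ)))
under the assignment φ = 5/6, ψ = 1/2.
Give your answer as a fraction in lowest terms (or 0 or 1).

φ ∧ φ = 5/6 ∧ 5/6 = 5/6
(φ ∧ φ) ∧ φ = 5/6 ∧ 5/6 = 5/6
¬ψ = ¬1/2 = 1/2
¬¬ψ = ¬1/2 = 1/2
((φ ∧ φ) ∧ φ) ∨ ¬¬ψ = 5/6 ∨ 1/2 = 5/6
¬(((φ ∧ φ) ∧ φ) ∨ ¬¬ψ) = ¬5/6 = 1/6
φ ∨ φ = 5/6 ∨ 5/6 = 5/6
ψ ∨ (φ ∨ φ) = 1/2 ∨ 5/6 = 5/6
ψ ⊃ φ = 1/2 ⊃ 5/6 = 1
φ ∨ (ψ ⊃ φ) = 5/6 ∨ 1 = 1
(ψ ∨ (φ ∨ φ)) ∧ (φ ∨ (ψ ⊃ φ)) = 5/6 ∧ 1 = 5/6
¬((ψ ∨ (φ ∨ φ)) ∧ (φ ∨ (ψ ⊃ φ))) = ¬5/6 = 1/6
¬¬((ψ ∨ (φ ∨ φ)) ∧ (φ ∨ (ψ ⊃ φ))) = ¬1/6 = 5/6
¬(((φ ∧ φ) ∧ φ) ∨ ¬¬ψ) ∧ ¬¬((ψ ∨ (φ ∨ φ)) ∧ (φ ∨ (ψ ⊃ φ))) = 1/6 ∧ 5/6 = 1/6

1/6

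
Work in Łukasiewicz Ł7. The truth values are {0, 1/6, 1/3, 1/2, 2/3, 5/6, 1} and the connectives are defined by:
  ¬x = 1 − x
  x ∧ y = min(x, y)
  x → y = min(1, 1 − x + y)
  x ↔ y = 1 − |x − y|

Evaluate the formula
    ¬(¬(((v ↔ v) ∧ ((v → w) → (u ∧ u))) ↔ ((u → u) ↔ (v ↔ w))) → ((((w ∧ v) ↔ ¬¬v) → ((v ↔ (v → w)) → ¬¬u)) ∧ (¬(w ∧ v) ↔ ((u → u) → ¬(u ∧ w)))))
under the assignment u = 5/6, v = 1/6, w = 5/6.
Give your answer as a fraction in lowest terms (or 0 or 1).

v ↔ v = 1/6 ↔ 1/6 = 1
v → w = 1/6 → 5/6 = 1
u ∧ u = 5/6 ∧ 5/6 = 5/6
(v → w) → (u ∧ u) = 1 → 5/6 = 5/6
(v ↔ v) ∧ ((v → w) → (u ∧ u)) = 1 ∧ 5/6 = 5/6
u → u = 5/6 → 5/6 = 1
v ↔ w = 1/6 ↔ 5/6 = 1/3
(u → u) ↔ (v ↔ w) = 1 ↔ 1/3 = 1/3
((v ↔ v) ∧ ((v → w) → (u ∧ u))) ↔ ((u → u) ↔ (v ↔ w)) = 5/6 ↔ 1/3 = 1/2
¬(((v ↔ v) ∧ ((v → w) → (u ∧ u))) ↔ ((u → u) ↔ (v ↔ w))) = ¬1/2 = 1/2
w ∧ v = 5/6 ∧ 1/6 = 1/6
¬v = ¬1/6 = 5/6
¬¬v = ¬5/6 = 1/6
(w ∧ v) ↔ ¬¬v = 1/6 ↔ 1/6 = 1
v → w = 1/6 → 5/6 = 1
v ↔ (v → w) = 1/6 ↔ 1 = 1/6
¬u = ¬5/6 = 1/6
¬¬u = ¬1/6 = 5/6
(v ↔ (v → w)) → ¬¬u = 1/6 → 5/6 = 1
((w ∧ v) ↔ ¬¬v) → ((v ↔ (v → w)) → ¬¬u) = 1 → 1 = 1
w ∧ v = 5/6 ∧ 1/6 = 1/6
¬(w ∧ v) = ¬1/6 = 5/6
u → u = 5/6 → 5/6 = 1
u ∧ w = 5/6 ∧ 5/6 = 5/6
¬(u ∧ w) = ¬5/6 = 1/6
(u → u) → ¬(u ∧ w) = 1 → 1/6 = 1/6
¬(w ∧ v) ↔ ((u → u) → ¬(u ∧ w)) = 5/6 ↔ 1/6 = 1/3
(((w ∧ v) ↔ ¬¬v) → ((v ↔ (v → w)) → ¬¬u)) ∧ (¬(w ∧ v) ↔ ((u → u) → ¬(u ∧ w))) = 1 ∧ 1/3 = 1/3
¬(((v ↔ v) ∧ ((v → w) → (u ∧ u))) ↔ ((u → u) ↔ (v ↔ w))) → ((((w ∧ v) ↔ ¬¬v) → ((v ↔ (v → w)) → ¬¬u)) ∧ (¬(w ∧ v) ↔ ((u → u) → ¬(u ∧ w)))) = 1/2 → 1/3 = 5/6
¬(¬(((v ↔ v) ∧ ((v → w) → (u ∧ u))) ↔ ((u → u) ↔ (v ↔ w))) → ((((w ∧ v) ↔ ¬¬v) → ((v ↔ (v → w)) → ¬¬u)) ∧ (¬(w ∧ v) ↔ ((u → u) → ¬(u ∧ w))))) = ¬5/6 = 1/6

1/6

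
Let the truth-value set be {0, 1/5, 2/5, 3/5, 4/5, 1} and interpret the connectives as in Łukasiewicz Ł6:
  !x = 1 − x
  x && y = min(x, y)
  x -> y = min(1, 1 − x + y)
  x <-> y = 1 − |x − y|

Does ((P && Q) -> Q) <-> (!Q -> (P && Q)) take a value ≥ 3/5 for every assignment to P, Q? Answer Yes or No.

No

Counterexample: take P = 0, Q = 0.
P && Q = 0 && 0 = 0
(P && Q) -> Q = 0 -> 0 = 1
!Q = !0 = 1
P && Q = 0 && 0 = 0
!Q -> (P && Q) = 1 -> 0 = 0
((P && Q) -> Q) <-> (!Q -> (P && Q)) = 1 <-> 0 = 0
This gives 0, which is below 3/5.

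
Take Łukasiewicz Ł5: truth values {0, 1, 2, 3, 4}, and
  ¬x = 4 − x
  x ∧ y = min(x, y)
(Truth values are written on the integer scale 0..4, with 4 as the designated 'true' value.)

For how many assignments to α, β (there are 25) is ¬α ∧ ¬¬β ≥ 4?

1

value 4: 1 assignment (counts)
value 3: 3 assignments
value 2: 5 assignments
value 1: 7 assignments
value 0: 9 assignments
So 1 of the 25 assignments meets the threshold.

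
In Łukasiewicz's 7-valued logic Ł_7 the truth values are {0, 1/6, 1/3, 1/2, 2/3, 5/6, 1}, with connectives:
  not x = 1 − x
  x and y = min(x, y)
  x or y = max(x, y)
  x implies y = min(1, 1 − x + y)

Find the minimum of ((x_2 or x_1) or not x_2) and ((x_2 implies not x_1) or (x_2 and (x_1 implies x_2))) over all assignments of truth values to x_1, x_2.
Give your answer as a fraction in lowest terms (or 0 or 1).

Take x_1 = 0, x_2 = 1/2:
x_2 or x_1 = 1/2 or 0 = 1/2
not x_2 = not 1/2 = 1/2
(x_2 or x_1) or not x_2 = 1/2 or 1/2 = 1/2
not x_1 = not 0 = 1
x_2 implies not x_1 = 1/2 implies 1 = 1
x_1 implies x_2 = 0 implies 1/2 = 1
x_2 and (x_1 implies x_2) = 1/2 and 1 = 1/2
(x_2 implies not x_1) or (x_2 and (x_1 implies x_2)) = 1 or 1/2 = 1
((x_2 or x_1) or not x_2) and ((x_2 implies not x_1) or (x_2 and (x_1 implies x_2))) = 1/2 and 1 = 1/2
No assignment yields a value below 1/2, so this is the minimum.

1/2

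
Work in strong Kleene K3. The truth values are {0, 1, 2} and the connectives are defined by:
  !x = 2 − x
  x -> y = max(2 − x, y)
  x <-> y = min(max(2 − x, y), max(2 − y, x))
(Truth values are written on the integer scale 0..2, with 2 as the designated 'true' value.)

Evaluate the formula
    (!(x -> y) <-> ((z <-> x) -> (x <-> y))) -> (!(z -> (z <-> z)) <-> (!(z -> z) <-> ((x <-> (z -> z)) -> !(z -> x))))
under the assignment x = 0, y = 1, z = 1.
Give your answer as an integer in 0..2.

1

x -> y = 0 -> 1 = 2
!(x -> y) = !2 = 0
z <-> x = 1 <-> 0 = 1
x <-> y = 0 <-> 1 = 1
(z <-> x) -> (x <-> y) = 1 -> 1 = 1
!(x -> y) <-> ((z <-> x) -> (x <-> y)) = 0 <-> 1 = 1
z <-> z = 1 <-> 1 = 1
z -> (z <-> z) = 1 -> 1 = 1
!(z -> (z <-> z)) = !1 = 1
z -> z = 1 -> 1 = 1
!(z -> z) = !1 = 1
z -> z = 1 -> 1 = 1
x <-> (z -> z) = 0 <-> 1 = 1
z -> x = 1 -> 0 = 1
!(z -> x) = !1 = 1
(x <-> (z -> z)) -> !(z -> x) = 1 -> 1 = 1
!(z -> z) <-> ((x <-> (z -> z)) -> !(z -> x)) = 1 <-> 1 = 1
!(z -> (z <-> z)) <-> (!(z -> z) <-> ((x <-> (z -> z)) -> !(z -> x))) = 1 <-> 1 = 1
(!(x -> y) <-> ((z <-> x) -> (x <-> y))) -> (!(z -> (z <-> z)) <-> (!(z -> z) <-> ((x <-> (z -> z)) -> !(z -> x)))) = 1 -> 1 = 1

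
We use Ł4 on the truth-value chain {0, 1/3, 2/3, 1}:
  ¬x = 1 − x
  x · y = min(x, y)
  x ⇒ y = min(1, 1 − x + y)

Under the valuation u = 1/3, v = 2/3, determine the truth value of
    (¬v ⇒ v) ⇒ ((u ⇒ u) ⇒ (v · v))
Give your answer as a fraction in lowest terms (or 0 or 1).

¬v = ¬2/3 = 1/3
¬v ⇒ v = 1/3 ⇒ 2/3 = 1
u ⇒ u = 1/3 ⇒ 1/3 = 1
v · v = 2/3 · 2/3 = 2/3
(u ⇒ u) ⇒ (v · v) = 1 ⇒ 2/3 = 2/3
(¬v ⇒ v) ⇒ ((u ⇒ u) ⇒ (v · v)) = 1 ⇒ 2/3 = 2/3

2/3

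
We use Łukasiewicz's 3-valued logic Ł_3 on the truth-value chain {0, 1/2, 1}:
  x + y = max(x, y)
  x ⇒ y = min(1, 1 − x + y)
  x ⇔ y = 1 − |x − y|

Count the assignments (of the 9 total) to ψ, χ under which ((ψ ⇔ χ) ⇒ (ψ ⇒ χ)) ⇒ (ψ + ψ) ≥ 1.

ψ = 0, χ = 0 ↦ 0  <
ψ = 0, χ = 1/2 ↦ 0  <
ψ = 0, χ = 1 ↦ 0  <
ψ = 1/2, χ = 0 ↦ 1/2  <
ψ = 1/2, χ = 1/2 ↦ 1/2  <
ψ = 1/2, χ = 1 ↦ 1/2  <
ψ = 1, χ = 0 ↦ 1  ≥
ψ = 1, χ = 1/2 ↦ 1  ≥
ψ = 1, χ = 1 ↦ 1  ≥
So 3 of the 9 assignments meet the threshold.

3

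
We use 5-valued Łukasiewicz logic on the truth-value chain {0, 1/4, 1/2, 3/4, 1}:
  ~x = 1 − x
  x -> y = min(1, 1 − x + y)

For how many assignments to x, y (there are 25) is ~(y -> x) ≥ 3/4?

value 1: 1 assignment (counts)
value 3/4: 2 assignments (counts)
value 1/2: 3 assignments
value 1/4: 4 assignments
value 0: 15 assignments
So 3 of the 25 assignments meet the threshold.

3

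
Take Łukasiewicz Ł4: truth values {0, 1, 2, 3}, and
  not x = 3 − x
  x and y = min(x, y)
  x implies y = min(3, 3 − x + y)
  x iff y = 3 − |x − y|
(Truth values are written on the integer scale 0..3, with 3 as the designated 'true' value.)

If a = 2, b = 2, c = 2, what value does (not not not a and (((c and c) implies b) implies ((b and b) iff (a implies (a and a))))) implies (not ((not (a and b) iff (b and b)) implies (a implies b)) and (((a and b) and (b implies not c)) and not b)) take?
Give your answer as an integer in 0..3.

not a = not 2 = 1
not not a = not 1 = 2
not not not a = not 2 = 1
c and c = 2 and 2 = 2
(c and c) implies b = 2 implies 2 = 3
b and b = 2 and 2 = 2
a and a = 2 and 2 = 2
a implies (a and a) = 2 implies 2 = 3
(b and b) iff (a implies (a and a)) = 2 iff 3 = 2
((c and c) implies b) implies ((b and b) iff (a implies (a and a))) = 3 implies 2 = 2
not not not a and (((c and c) implies b) implies ((b and b) iff (a implies (a and a)))) = 1 and 2 = 1
a and b = 2 and 2 = 2
not (a and b) = not 2 = 1
b and b = 2 and 2 = 2
not (a and b) iff (b and b) = 1 iff 2 = 2
a implies b = 2 implies 2 = 3
(not (a and b) iff (b and b)) implies (a implies b) = 2 implies 3 = 3
not ((not (a and b) iff (b and b)) implies (a implies b)) = not 3 = 0
a and b = 2 and 2 = 2
not c = not 2 = 1
b implies not c = 2 implies 1 = 2
(a and b) and (b implies not c) = 2 and 2 = 2
not b = not 2 = 1
((a and b) and (b implies not c)) and not b = 2 and 1 = 1
not ((not (a and b) iff (b and b)) implies (a implies b)) and (((a and b) and (b implies not c)) and not b) = 0 and 1 = 0
(not not not a and (((c and c) implies b) implies ((b and b) iff (a implies (a and a))))) implies (not ((not (a and b) iff (b and b)) implies (a implies b)) and (((a and b) and (b implies not c)) and not b)) = 1 implies 0 = 2

2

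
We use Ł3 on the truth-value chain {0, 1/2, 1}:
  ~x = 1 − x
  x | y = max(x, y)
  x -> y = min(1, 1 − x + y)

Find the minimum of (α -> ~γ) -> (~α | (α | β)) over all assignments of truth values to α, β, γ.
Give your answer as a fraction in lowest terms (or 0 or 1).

Take α = 1/2, β = 0, γ = 0:
~γ = ~0 = 1
α -> ~γ = 1/2 -> 1 = 1
~α = ~1/2 = 1/2
α | β = 1/2 | 0 = 1/2
~α | (α | β) = 1/2 | 1/2 = 1/2
(α -> ~γ) -> (~α | (α | β)) = 1 -> 1/2 = 1/2
No assignment yields a value below 1/2, so this is the minimum.

1/2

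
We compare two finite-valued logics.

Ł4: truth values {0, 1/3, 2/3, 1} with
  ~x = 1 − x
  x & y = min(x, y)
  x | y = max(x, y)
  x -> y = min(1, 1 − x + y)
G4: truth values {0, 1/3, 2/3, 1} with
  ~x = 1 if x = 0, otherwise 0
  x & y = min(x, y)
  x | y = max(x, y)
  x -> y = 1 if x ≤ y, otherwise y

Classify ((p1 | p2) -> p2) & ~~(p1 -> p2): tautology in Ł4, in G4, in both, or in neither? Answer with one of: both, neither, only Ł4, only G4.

In Ł4: at p1 = 1/3, p2 = 0 the value is 2/3 — not a tautology.
In G4: at p1 = 1/3, p2 = 0 the value is 0 — not a tautology.

neither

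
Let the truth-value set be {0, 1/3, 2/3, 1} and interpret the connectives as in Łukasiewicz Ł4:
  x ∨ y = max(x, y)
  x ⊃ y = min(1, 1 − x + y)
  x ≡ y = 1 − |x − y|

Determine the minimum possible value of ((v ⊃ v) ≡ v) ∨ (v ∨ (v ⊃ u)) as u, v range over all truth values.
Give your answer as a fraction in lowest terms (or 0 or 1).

2/3

Take u = 0, v = 1/3:
v ⊃ v = 1/3 ⊃ 1/3 = 1
(v ⊃ v) ≡ v = 1 ≡ 1/3 = 1/3
v ⊃ u = 1/3 ⊃ 0 = 2/3
v ∨ (v ⊃ u) = 1/3 ∨ 2/3 = 2/3
((v ⊃ v) ≡ v) ∨ (v ∨ (v ⊃ u)) = 1/3 ∨ 2/3 = 2/3
No assignment yields a value below 2/3, so this is the minimum.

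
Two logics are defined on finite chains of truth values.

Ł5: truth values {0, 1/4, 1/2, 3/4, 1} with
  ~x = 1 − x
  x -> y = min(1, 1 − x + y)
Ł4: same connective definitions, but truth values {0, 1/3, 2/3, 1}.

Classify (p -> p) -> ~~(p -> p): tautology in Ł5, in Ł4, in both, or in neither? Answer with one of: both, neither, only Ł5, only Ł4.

In Ł5: every assignment gives 1 — tautology.
In Ł4: every assignment gives 1 — tautology.

both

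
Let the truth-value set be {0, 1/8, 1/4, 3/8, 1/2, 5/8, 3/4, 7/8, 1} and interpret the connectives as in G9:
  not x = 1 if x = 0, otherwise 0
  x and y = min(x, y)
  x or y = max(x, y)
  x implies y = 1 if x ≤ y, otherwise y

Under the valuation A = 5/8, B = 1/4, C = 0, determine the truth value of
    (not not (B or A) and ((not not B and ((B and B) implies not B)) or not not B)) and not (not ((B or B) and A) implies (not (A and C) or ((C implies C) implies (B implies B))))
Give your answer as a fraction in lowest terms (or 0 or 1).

0

B or A = 1/4 or 5/8 = 5/8
not (B or A) = not 5/8 = 0
not not (B or A) = not 0 = 1
not B = not 1/4 = 0
not not B = not 0 = 1
B and B = 1/4 and 1/4 = 1/4
not B = not 1/4 = 0
(B and B) implies not B = 1/4 implies 0 = 0
not not B and ((B and B) implies not B) = 1 and 0 = 0
not B = not 1/4 = 0
not not B = not 0 = 1
(not not B and ((B and B) implies not B)) or not not B = 0 or 1 = 1
not not (B or A) and ((not not B and ((B and B) implies not B)) or not not B) = 1 and 1 = 1
B or B = 1/4 or 1/4 = 1/4
(B or B) and A = 1/4 and 5/8 = 1/4
not ((B or B) and A) = not 1/4 = 0
A and C = 5/8 and 0 = 0
not (A and C) = not 0 = 1
C implies C = 0 implies 0 = 1
B implies B = 1/4 implies 1/4 = 1
(C implies C) implies (B implies B) = 1 implies 1 = 1
not (A and C) or ((C implies C) implies (B implies B)) = 1 or 1 = 1
not ((B or B) and A) implies (not (A and C) or ((C implies C) implies (B implies B))) = 0 implies 1 = 1
not (not ((B or B) and A) implies (not (A and C) or ((C implies C) implies (B implies B)))) = not 1 = 0
(not not (B or A) and ((not not B and ((B and B) implies not B)) or not not B)) and not (not ((B or B) and A) implies (not (A and C) or ((C implies C) implies (B implies B)))) = 1 and 0 = 0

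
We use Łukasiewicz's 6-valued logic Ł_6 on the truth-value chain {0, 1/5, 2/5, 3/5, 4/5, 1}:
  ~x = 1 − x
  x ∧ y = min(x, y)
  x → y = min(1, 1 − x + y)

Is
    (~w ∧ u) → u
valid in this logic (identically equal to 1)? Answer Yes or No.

At u = 4/5, w = 3/5, for instance:
~w = ~3/5 = 2/5
~w ∧ u = 2/5 ∧ 4/5 = 2/5
(~w ∧ u) → u = 2/5 → 4/5 = 1
and checking the remaining 35 assignments likewise gives ≥ 1 in every case.

Yes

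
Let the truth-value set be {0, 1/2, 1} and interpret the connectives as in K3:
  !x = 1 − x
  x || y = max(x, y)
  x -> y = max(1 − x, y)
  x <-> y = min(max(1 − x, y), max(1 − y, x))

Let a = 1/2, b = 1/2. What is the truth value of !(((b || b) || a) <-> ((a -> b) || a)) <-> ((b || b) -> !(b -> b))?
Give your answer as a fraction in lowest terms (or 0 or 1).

b || b = 1/2 || 1/2 = 1/2
(b || b) || a = 1/2 || 1/2 = 1/2
a -> b = 1/2 -> 1/2 = 1/2
(a -> b) || a = 1/2 || 1/2 = 1/2
((b || b) || a) <-> ((a -> b) || a) = 1/2 <-> 1/2 = 1/2
!(((b || b) || a) <-> ((a -> b) || a)) = !1/2 = 1/2
b || b = 1/2 || 1/2 = 1/2
b -> b = 1/2 -> 1/2 = 1/2
!(b -> b) = !1/2 = 1/2
(b || b) -> !(b -> b) = 1/2 -> 1/2 = 1/2
!(((b || b) || a) <-> ((a -> b) || a)) <-> ((b || b) -> !(b -> b)) = 1/2 <-> 1/2 = 1/2

1/2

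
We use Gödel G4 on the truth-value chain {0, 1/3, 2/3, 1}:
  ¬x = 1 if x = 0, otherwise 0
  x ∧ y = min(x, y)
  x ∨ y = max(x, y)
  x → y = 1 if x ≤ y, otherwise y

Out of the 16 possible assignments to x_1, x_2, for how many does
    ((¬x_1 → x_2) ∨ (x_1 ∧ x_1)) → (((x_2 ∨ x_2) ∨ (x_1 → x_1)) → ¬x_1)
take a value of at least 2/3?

4

x_1 = 0, x_2 = 0 ↦ 1  ≥
x_1 = 0, x_2 = 1/3 ↦ 1  ≥
x_1 = 0, x_2 = 2/3 ↦ 1  ≥
x_1 = 0, x_2 = 1 ↦ 1  ≥
x_1 = 1/3, x_2 = 0 ↦ 0  <
x_1 = 1/3, x_2 = 1/3 ↦ 0  <
x_1 = 1/3, x_2 = 2/3 ↦ 0  <
x_1 = 1/3, x_2 = 1 ↦ 0  <
x_1 = 2/3, x_2 = 0 ↦ 0  <
x_1 = 2/3, x_2 = 1/3 ↦ 0  <
x_1 = 2/3, x_2 = 2/3 ↦ 0  <
x_1 = 2/3, x_2 = 1 ↦ 0  <
x_1 = 1, x_2 = 0 ↦ 0  <
x_1 = 1, x_2 = 1/3 ↦ 0  <
x_1 = 1, x_2 = 2/3 ↦ 0  <
x_1 = 1, x_2 = 1 ↦ 0  <
So 4 of the 16 assignments meet the threshold.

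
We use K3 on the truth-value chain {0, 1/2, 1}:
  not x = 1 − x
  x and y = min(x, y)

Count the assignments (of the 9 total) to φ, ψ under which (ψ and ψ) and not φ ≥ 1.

φ = 0, ψ = 0 ↦ 0  <
φ = 0, ψ = 1/2 ↦ 1/2  <
φ = 0, ψ = 1 ↦ 1  ≥
φ = 1/2, ψ = 0 ↦ 0  <
φ = 1/2, ψ = 1/2 ↦ 1/2  <
φ = 1/2, ψ = 1 ↦ 1/2  <
φ = 1, ψ = 0 ↦ 0  <
φ = 1, ψ = 1/2 ↦ 0  <
φ = 1, ψ = 1 ↦ 0  <
So 1 of the 9 assignments meets the threshold.

1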